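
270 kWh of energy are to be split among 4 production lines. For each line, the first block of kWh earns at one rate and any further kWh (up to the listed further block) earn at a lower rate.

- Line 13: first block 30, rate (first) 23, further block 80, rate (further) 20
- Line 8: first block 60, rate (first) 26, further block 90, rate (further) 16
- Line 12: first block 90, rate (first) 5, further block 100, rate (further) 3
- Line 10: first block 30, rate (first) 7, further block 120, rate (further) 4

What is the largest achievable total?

5360

Order all 8 blocks by rate: Line 8/tier1 26 > Line 13/tier1 23 > Line 13/tier2 20 > Line 8/tier2 16 > Line 10/tier1 7 > Line 12/tier1 5 > Line 10/tier2 4 > Line 12/tier2 3.
Line 8/tier1 (26): +60 ; 210 left.
Line 13 tier1 at 23: fill all 30 ; 180 left.
Line 13 tier2 at 20: fill all 80 ; 100 left.
Fill Line 8 tier2 block (90 at 16) ; 10 left.
10 remain; put them into Line 10 tier1 at 7.
Total = 26×60 + 23×30 + 20×80 + 16×90 + 7×10 = 5360.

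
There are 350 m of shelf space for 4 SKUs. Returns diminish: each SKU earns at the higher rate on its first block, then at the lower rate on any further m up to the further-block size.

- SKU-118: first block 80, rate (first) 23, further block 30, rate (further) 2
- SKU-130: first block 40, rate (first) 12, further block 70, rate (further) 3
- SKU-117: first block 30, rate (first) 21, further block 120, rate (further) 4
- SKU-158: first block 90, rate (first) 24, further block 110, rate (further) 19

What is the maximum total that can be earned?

Order all 8 blocks by rate: SKU-158/first 24 > SKU-118/first 23 > SKU-117/first 21 > SKU-158/second 19 > SKU-130/first 12 > SKU-117/second 4 > SKU-130/second 3 > SKU-118/second 2.
SKU-158 first at 24: fill all 90 → 260 left.
Fill SKU-118 first block (80 at 23) → 180 left.
Fill SKU-117 first block (30 at 21) → 150 left.
Fill SKU-158 second block (110 at 19) → 40 left.
SKU-130 first at 12: fill all 40 → 0 left.
Total = 24×90 + 23×80 + 21×30 + 19×110 + 12×40 = 7200.

7200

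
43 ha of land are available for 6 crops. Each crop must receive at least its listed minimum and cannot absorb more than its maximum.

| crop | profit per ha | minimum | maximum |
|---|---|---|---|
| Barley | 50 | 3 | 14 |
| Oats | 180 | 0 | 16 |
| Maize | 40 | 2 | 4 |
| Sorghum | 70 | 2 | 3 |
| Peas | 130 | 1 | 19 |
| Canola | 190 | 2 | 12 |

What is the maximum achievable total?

Meeting every minimum uses 3+0+2+2+1+2 = 10 ha, leaving 33.
Order the crops by profit per ha: Canola 190 > Oats 180 > Peas 130 > Sorghum 70 > Barley 50 > Maize 40.
Give Canola 10 more to hit its cap of 12 — 23 left.
Oats: +16 to 16 (cap) — 7 left.
Only 7 left; Peas takes them to reach 8.
Total = 50×3 + 180×16 + 40×2 + 70×2 + 130×8 + 190×12 = 6570.

6570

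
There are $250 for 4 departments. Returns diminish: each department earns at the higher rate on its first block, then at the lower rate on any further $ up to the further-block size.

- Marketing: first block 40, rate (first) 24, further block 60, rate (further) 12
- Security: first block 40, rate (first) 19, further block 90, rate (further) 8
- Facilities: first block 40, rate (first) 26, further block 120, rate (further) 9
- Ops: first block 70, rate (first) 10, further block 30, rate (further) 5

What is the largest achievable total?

4180

Rank every tier by rate: Facilities/tier1 26 > Marketing/tier1 24 > Security/tier1 19 > Marketing/tier2 12 > Ops/tier1 10 > Facilities/tier2 9 > Security/tier2 8 > Ops/tier2 5.
Facilities/tier1 (26): +40 → 210 left.
Marketing tier1 at 24: fill all 40 → 170 left.
Security/tier1 (19): +40 → 130 left.
Fill Marketing tier2 block (60 at 12) → 70 left.
Ops/tier1 (10): +70 → 0 left.
Total = 26×40 + 24×40 + 19×40 + 12×60 + 10×70 = 4180.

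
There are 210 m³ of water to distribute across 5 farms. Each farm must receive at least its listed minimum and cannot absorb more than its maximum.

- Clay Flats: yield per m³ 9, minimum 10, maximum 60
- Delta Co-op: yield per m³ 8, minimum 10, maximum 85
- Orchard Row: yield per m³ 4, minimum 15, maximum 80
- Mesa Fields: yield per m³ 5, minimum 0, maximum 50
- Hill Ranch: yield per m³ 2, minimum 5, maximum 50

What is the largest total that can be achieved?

Meeting every minimum uses 10+10+15+0+5 = 40 m³, leaving 170.
Highest yield per m³ first: Clay Flats 9 > Delta Co-op 8 > Mesa Fields 5 > Orchard Row 4 > Hill Ranch 2.
Clay Flats takes 50 more to reach its cap of 60 → 120 left.
Delta Co-op: +75 to 85 (cap) → 45 left.
Only 45 left; Mesa Fields takes them to reach 45.
Total = 9×60 + 8×85 + 4×15 + 5×45 + 2×5 = 1515.

1515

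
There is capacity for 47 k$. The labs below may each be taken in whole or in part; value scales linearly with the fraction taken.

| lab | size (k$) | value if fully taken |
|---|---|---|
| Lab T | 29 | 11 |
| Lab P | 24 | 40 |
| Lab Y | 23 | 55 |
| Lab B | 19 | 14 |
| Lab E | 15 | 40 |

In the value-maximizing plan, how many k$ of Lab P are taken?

Sort by value density: Lab E 40/15≈2.67, Lab Y 55/23≈2.39, Lab P 40/24≈1.67, Lab B 14/19≈0.737, Lab T 11/29≈0.379.
Lab E: take in full, 15 k$ for value 40 ; 32 left.
All 23 k$ of Lab Y fit (value 55) ; 9 remain.
9 k$ left: a 9/24 share of Lab P gives 40×9/24 = 15.

9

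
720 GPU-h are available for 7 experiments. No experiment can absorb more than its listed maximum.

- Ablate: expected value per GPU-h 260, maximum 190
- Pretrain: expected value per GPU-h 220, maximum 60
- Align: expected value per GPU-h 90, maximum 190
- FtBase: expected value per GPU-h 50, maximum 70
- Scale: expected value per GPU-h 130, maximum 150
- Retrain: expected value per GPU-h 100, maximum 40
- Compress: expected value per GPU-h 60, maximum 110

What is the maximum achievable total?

108600

Highest expected value per GPU-h first: Ablate 260 > Pretrain 220 > Scale 130 > Retrain 100 > Align 90 > Compress 60 > FtBase 50.
Ablate: +190 to 190 (cap) — 530 left.
Give Pretrain 60 to hit its cap of 60 — 470 left.
Scale takes 150 to reach its cap of 150 — 320 left.
Retrain takes 40 to reach its cap of 40 — 280 left.
Align takes 190 to reach its cap of 190 — 90 left.
Compress has room for 110 but only 90 remain, so it gets 90.
Total = 260×190 + 220×60 + 90×190 + 130×150 + 100×40 + 60×90 = 108600.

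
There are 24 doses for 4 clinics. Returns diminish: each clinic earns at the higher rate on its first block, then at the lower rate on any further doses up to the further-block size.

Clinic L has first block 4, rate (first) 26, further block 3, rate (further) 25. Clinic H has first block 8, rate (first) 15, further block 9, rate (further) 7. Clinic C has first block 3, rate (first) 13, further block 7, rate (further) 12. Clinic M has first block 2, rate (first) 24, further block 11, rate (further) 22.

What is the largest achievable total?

529

Treat each block as its own option and order by rate: Clinic L/first 26 > Clinic L/second 25 > Clinic M/first 24 > Clinic M/second 22 > Clinic H/first 15 > Clinic C/first 13 > Clinic C/second 12 > Clinic H/second 7.
Clinic L first at 26: fill all 4 → 20 left.
Clinic L second at 25: fill all 3 → 17 left.
Clinic M first at 24: fill all 2 → 15 left.
Clinic M/second (22): +11 → 4 left.
4 remain; put them into Clinic H first at 15.
Total = 26×4 + 25×3 + 24×2 + 22×11 + 15×4 = 529.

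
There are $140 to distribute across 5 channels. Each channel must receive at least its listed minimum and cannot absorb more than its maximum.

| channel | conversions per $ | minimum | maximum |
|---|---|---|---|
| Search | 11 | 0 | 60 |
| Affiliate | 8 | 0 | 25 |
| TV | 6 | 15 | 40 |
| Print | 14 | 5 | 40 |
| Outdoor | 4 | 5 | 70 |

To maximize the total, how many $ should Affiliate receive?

Meeting every minimum uses 0+0+15+5+5 = 25 $, leaving 115.
Order the channels by conversions per $: Print 14 > Search 11 > Affiliate 8 > TV 6 > Outdoor 4.
Print takes 35 more to reach its cap of 40 → 80 left.
Search: +60 to 60 (cap) → 20 left.
Only 20 left; Affiliate takes them to reach 20.

20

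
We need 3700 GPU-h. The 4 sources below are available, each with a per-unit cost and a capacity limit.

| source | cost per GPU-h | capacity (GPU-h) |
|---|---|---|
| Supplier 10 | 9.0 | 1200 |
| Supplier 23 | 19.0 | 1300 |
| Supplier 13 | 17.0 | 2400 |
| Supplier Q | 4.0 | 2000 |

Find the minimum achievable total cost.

Fill from the cheapest source first.
Take 2000 from Supplier Q at 4.0 → need 1700 more.
Take 1200 from Supplier 10 at 9.0 → need 500 more.
Supplier 13 (17.0): take the remaining 500 → done.
Supplier 23: unused.
Cost = 2000×4.0 + 1200×9.0 + 500×17.0 = 27300.

27300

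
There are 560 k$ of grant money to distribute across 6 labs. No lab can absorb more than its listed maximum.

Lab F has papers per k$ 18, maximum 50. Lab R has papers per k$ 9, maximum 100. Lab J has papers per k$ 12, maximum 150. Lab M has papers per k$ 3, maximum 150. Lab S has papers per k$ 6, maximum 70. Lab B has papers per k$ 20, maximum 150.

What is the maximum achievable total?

Highest papers per k$ first: Lab B 20 > Lab F 18 > Lab J 12 > Lab R 9 > Lab S 6 > Lab M 3.
Lab B: +150 to 150 (cap) ; 410 left.
Lab F takes 50 to reach its cap of 50 ; 360 left.
Lab J: +150 to 150 (cap) ; 210 left.
Give Lab R 100 to hit its cap of 100 ; 110 left.
Lab S: +70 to 70 (cap) ; 40 left.
Only 40 left; Lab M takes them to reach 40.
Total = 18×50 + 9×100 + 12×150 + 3×40 + 6×70 + 20×150 = 7140.

7140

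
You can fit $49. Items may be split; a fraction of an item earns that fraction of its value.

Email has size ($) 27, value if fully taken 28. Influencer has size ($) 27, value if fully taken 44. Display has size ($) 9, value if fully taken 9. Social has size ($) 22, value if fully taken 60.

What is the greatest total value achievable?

104

Rank by value-to-size ratio: Social 60/22≈2.73, Influencer 44/27≈1.63, Email 28/27≈1.04, Display 9/9≈1.
Take all of Social (22 $, value 60) — 27 $ left.
Influencer: take in full, 27 $ for value 44 — 0 left.
Total value = 104.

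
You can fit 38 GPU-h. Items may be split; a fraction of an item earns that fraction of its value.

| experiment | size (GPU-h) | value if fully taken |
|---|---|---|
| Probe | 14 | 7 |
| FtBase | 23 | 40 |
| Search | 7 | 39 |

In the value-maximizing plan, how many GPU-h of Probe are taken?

8

Sort by value density: Search 39/7≈5.57, FtBase 40/23≈1.74, Probe 7/14≈0.5.
Search: take in full, 7 GPU-h for value 39 — 31 left.
FtBase: take in full, 23 GPU-h for value 40 — 8 left.
Only 8 GPU-h remain; take 8/14 of Probe for value 7×8/14 = 4.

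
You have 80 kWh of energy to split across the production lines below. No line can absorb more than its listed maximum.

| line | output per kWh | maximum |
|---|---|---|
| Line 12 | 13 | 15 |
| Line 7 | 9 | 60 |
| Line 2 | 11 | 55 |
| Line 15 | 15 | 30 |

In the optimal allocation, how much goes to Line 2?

Order the production lines by output per kWh: Line 15 15 > Line 12 13 > Line 2 11 > Line 7 9.
Line 15: +30 to 30 (cap) ; 50 left.
Give Line 12 15 to hit its cap of 15 ; 35 left.
Only 35 left; Line 2 takes them to reach 35.

35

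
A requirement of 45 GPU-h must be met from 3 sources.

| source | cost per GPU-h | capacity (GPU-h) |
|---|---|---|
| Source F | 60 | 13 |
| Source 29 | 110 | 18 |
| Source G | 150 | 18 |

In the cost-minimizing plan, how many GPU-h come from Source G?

14

Use sources in increasing cost order.
Source F at 60: take all 13 GPU-h → 32 still needed.
Take 18 from Source 29 at 110 → need 14 more.
Source G at 150: take 14 of its 18 → requirement met.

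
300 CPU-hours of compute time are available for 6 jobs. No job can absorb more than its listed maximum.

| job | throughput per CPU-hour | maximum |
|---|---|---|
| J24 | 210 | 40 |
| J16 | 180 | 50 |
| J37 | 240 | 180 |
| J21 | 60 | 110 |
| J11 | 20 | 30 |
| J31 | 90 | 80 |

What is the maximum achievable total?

63300

Highest throughput per CPU-hour first: J37 240 > J24 210 > J16 180 > J31 90 > J21 60 > J11 20.
J37 takes 180 to reach its cap of 180 — 120 left.
Give J24 40 to hit its cap of 40 — 80 left.
J16: +50 to 50 (cap) — 30 left.
Only 30 left; J31 takes them to reach 30.
Total = 210×40 + 180×50 + 240×180 + 90×30 = 63300.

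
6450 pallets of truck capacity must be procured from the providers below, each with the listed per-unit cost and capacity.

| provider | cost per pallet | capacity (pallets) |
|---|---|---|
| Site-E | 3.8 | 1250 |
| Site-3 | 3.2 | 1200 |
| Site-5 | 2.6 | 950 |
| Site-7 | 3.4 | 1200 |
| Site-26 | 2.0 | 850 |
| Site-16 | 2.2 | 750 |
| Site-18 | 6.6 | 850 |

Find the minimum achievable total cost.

20140

Fill from the cheapest provider first.
Site-26 (2.0): use full 850 — 5600 pallets to go.
Site-16 (2.2): use full 750 — 4850 pallets to go.
Site-5 (2.6): use full 950 — 3900 pallets to go.
Take 1200 from Site-3 at 3.2 — need 2700 more.
Take 1200 from Site-7 at 3.4 — need 1500 more.
Site-E (3.8): use full 1250 — 250 pallets to go.
Site-18 (6.6): take the remaining 250 — done.
Cost = 850×2.0 + 750×2.2 + 950×2.6 + 1200×3.2 + 1200×3.4 + 1250×3.8 + 250×6.6 = 20140.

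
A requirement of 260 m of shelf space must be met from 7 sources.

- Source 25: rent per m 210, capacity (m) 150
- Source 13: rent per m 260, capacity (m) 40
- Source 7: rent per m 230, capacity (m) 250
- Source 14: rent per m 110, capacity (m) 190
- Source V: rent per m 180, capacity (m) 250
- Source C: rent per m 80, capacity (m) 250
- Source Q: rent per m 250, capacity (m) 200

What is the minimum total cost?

Fill from the cheapest source first.
Take 250 from Source C at 80 ; need 10 more.
Source 14 at 110: take 10 of its 190 ; requirement met.
Source V, Source 25, Source 7, Source Q, Source 13: unused.
Cost = 250×80 + 10×110 = 21100.

21100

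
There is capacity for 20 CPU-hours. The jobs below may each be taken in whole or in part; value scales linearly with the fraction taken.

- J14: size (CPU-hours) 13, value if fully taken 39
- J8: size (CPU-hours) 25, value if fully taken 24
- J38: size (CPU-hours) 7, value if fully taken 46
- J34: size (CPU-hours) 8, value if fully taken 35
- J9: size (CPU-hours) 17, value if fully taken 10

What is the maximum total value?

Best value per unit of size first: J38 46/7≈6.57, J34 35/8≈4.38, J14 39/13≈3, J8 24/25≈0.96, J9 10/17≈0.588.
J38: take in full, 7 CPU-hours for value 46 — 13 left.
All 8 CPU-hours of J34 fit (value 35) — 5 remain.
5 CPU-hours left: a 5/13 share of J14 gives 39×5/13 = 15.
Total value = 96.

96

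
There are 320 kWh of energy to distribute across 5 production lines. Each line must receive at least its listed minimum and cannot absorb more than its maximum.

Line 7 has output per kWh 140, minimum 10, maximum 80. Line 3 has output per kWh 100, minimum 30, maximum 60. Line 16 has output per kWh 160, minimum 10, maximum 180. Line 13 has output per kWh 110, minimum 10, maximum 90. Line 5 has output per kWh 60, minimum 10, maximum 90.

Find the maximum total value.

45800

Meeting every minimum uses 10+30+10+10+10 = 70 kWh, leaving 250.
Order the production lines by output per kWh: Line 16 160 > Line 7 140 > Line 13 110 > Line 3 100 > Line 5 60.
Line 16 takes 170 more to reach its cap of 180 ; 80 left.
Line 7: +70 to 80 (cap) ; 10 left.
Only 10 left; Line 13 takes them to reach 20.
Total = 140×80 + 100×30 + 160×180 + 110×20 + 60×10 = 45800.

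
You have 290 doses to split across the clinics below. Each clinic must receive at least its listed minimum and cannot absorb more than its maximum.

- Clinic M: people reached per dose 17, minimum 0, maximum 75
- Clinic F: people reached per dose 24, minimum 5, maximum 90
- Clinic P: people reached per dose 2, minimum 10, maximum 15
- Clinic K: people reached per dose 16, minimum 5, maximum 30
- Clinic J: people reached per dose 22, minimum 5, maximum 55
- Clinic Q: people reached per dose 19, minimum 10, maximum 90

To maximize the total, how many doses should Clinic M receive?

Meeting every minimum uses 0+5+10+5+5+10 = 35 doses, leaving 255.
Highest people reached per dose first: Clinic F 24 > Clinic J 22 > Clinic Q 19 > Clinic M 17 > Clinic K 16 > Clinic P 2.
Clinic F: +85 to 90 (cap) ; 170 left.
Give Clinic J 50 more to hit its cap of 55 ; 120 left.
Give Clinic Q 80 more to hit its cap of 90 ; 40 left.
Clinic M has room for 75 more but only 40 remain, so it gets 40.

40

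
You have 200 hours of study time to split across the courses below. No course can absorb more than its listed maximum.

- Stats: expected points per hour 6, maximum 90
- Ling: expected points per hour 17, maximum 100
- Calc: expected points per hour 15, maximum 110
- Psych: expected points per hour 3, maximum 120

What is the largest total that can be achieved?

Highest expected points per hour first: Ling 17 > Calc 15 > Stats 6 > Psych 3.
Ling: +100 to 100 (cap) ; 100 left.
Calc has room for 110 but only 100 remain, so it gets 100.
Total = 17×100 + 15×100 = 3200.

3200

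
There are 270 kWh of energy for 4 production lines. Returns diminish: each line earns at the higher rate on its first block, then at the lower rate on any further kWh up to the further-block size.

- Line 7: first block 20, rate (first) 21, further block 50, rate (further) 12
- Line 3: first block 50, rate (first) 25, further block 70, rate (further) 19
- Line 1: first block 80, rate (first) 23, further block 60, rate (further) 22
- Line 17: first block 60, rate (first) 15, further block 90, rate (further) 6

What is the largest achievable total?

Rank every tier by rate: Line 3/first 25 > Line 1/first 23 > Line 1/second 22 > Line 7/first 21 > Line 3/second 19 > Line 17/first 15 > Line 7/second 12 > Line 17/second 6.
Fill Line 3 first block (50 at 25) — 220 left.
Line 1 first at 23: fill all 80 — 140 left.
Line 1/second (22): +60 — 80 left.
Line 7/first (21): +20 — 60 left.
Line 3 second at 19: only 60 left, fill 60.
Total = 25×50 + 23×80 + 22×60 + 21×20 + 19×60 = 5970.

5970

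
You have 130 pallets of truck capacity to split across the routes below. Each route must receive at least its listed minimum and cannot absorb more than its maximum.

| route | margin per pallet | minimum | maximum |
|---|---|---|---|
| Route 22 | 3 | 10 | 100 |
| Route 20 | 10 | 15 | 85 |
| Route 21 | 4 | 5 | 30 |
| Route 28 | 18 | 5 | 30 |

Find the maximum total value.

1440

Meeting every minimum uses 10+15+5+5 = 35 pallets, leaving 95.
Rank by margin per pallet: Route 28 18 > Route 20 10 > Route 21 4 > Route 22 3.
Route 28: +25 to 30 (cap) — 70 left.
Route 20 takes 70 more to reach its cap of 85 — 0 left.
Total = 3×10 + 10×85 + 4×5 + 18×30 = 1440.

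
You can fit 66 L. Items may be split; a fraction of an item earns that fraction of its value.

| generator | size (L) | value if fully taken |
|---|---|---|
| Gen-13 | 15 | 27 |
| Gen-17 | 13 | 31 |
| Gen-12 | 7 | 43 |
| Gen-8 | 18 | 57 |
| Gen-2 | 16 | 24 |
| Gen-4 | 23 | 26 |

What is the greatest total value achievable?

177.5

Rank by value-to-size ratio: Gen-12 43/7≈6.14, Gen-8 57/18≈3.17, Gen-17 31/13≈2.38, Gen-13 27/15≈1.8, Gen-2 24/16≈1.5, Gen-4 26/23≈1.13.
Take all of Gen-12 (7 L, value 43) ; 59 L left.
Gen-8: take in full, 18 L for value 57 ; 41 left.
All 13 L of Gen-17 fit (value 31) ; 28 remain.
Take all of Gen-13 (15 L, value 27) ; 13 L left.
13 L left: a 13/16 share of Gen-2 gives 24×13/16 = 19.5.
Total value = 177.5.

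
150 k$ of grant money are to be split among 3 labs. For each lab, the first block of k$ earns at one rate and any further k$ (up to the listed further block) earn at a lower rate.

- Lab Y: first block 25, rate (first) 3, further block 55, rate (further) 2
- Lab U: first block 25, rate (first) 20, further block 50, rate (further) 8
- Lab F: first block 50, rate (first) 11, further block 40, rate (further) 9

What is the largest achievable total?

1690

Rank every tier by rate: Lab U/T1 20 > Lab F/T1 11 > Lab F/T2 9 > Lab U/T2 8 > Lab Y/T1 3 > Lab Y/T2 2.
Lab U/T1 (20): +25 ; 125 left.
Lab F/T1 (11): +50 ; 75 left.
Lab F/T2 (9): +40 ; 35 left.
Lab U T2 at 8: only 35 left, fill 35.
Total = 20×25 + 11×50 + 9×40 + 8×35 = 1690.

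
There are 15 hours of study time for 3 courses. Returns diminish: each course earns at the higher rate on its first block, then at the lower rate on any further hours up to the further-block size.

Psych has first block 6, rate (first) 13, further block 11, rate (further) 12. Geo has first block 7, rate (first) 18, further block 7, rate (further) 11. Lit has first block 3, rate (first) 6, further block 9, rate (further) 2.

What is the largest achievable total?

Order all 6 blocks by rate: Geo/tier1 18 > Psych/tier1 13 > Psych/tier2 12 > Geo/tier2 11 > Lit/tier1 6 > Lit/tier2 2.
Geo tier1 at 18: fill all 7 — 8 left.
Fill Psych tier1 block (6 at 13) — 2 left.
Psych tier2 at 12: only 2 left, fill 2.
Total = 18×7 + 13×6 + 12×2 = 228.

228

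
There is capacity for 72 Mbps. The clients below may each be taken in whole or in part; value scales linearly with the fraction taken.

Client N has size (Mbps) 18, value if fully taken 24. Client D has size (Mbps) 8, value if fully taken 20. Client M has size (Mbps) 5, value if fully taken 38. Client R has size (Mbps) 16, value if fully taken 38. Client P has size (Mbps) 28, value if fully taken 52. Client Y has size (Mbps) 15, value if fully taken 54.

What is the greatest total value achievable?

Best value per unit of size first: Client M 38/5≈7.6, Client Y 54/15≈3.6, Client D 20/8≈2.5, Client R 38/16≈2.38, Client P 52/28≈1.86, Client N 24/18≈1.33.
Client M: take in full, 5 Mbps for value 38 — 67 left.
Client Y: take in full, 15 Mbps for value 54 — 52 left.
Take all of Client D (8 Mbps, value 20) — 44 Mbps left.
All 16 Mbps of Client R fit (value 38) — 28 remain.
Client P: take in full, 28 Mbps for value 52 — 0 left.
Total value = 202.

202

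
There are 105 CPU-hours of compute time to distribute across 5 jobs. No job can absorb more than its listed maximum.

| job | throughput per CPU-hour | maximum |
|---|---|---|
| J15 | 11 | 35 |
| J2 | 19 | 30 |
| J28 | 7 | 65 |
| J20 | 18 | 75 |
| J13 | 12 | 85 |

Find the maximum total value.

Rank by throughput per CPU-hour: J2 19 > J20 18 > J13 12 > J15 11 > J28 7.
Give J2 30 to hit its cap of 30 ; 75 left.
J20: +75 to 75 (cap) ; 0 left.
Total = 19×30 + 18×75 = 1920.

1920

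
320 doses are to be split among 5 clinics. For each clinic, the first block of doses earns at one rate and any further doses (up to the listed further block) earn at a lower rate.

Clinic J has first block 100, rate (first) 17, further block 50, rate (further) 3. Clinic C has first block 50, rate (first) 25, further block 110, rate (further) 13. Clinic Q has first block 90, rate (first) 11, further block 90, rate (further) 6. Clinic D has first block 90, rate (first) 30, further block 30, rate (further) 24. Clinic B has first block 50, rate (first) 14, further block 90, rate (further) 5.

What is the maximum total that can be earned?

Treat each block as its own option and order by rate: Clinic D/first 30 > Clinic C/first 25 > Clinic D/second 24 > Clinic J/first 17 > Clinic B/first 14 > Clinic C/second 13 > Clinic Q/first 11 > Clinic Q/second 6 > Clinic B/second 5 > Clinic J/second 3.
Fill Clinic D first block (90 at 30) ; 230 left.
Fill Clinic C first block (50 at 25) ; 180 left.
Fill Clinic D second block (30 at 24) ; 150 left.
Clinic J/first (17): +100 ; 50 left.
Clinic B first at 14: fill all 50 ; 0 left.
Total = 30×90 + 25×50 + 24×30 + 17×100 + 14×50 = 7070.

7070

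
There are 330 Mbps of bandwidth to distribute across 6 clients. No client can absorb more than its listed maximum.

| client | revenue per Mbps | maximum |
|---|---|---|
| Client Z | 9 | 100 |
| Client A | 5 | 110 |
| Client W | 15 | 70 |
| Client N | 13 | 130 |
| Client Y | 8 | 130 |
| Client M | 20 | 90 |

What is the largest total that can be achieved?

Rank by revenue per Mbps: Client M 20 > Client W 15 > Client N 13 > Client Z 9 > Client Y 8 > Client A 5.
Client M: +90 to 90 (cap) → 240 left.
Give Client W 70 to hit its cap of 70 → 170 left.
Client N: +130 to 130 (cap) → 40 left.
Client Z has room for 100 but only 40 remain, so it gets 40.
Total = 9×40 + 15×70 + 13×130 + 20×90 = 4900.

4900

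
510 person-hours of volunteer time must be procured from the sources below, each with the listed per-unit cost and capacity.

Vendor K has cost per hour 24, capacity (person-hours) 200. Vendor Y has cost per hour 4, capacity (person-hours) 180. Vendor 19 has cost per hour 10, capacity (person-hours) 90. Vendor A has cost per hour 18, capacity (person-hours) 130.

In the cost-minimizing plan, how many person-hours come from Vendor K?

110

Fill from the cheapest source first.
Vendor Y (4): use full 180 → 330 person-hours to go.
Vendor 19 at 10: take all 90 person-hours → 240 still needed.
Vendor A (18): use full 130 → 110 person-hours to go.
Vendor K (24): take the remaining 110 → done.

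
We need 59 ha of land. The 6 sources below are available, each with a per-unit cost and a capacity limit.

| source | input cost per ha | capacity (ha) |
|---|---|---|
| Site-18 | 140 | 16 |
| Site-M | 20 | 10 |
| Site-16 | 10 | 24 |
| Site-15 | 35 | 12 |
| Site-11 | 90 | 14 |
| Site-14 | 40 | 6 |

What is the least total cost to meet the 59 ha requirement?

1730

Cheapest first:
Site-16 (10): use full 24 — 35 ha to go.
Take 10 from Site-M at 20 — need 25 more.
Site-15 at 35: take all 12 ha — 13 still needed.
Take 6 from Site-14 at 40 — need 7 more.
Take 7 from Site-11 at 90 to finish.
Site-18: unused.
Cost = 24×10 + 10×20 + 12×35 + 6×40 + 7×90 = 1730.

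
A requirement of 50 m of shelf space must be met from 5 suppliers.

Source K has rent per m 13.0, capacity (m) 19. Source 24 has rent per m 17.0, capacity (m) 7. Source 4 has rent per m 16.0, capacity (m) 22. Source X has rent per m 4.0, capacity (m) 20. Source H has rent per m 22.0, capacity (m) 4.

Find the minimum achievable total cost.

503

Use suppliers in increasing cost order.
Source X at 4.0: take all 20 m ; 30 still needed.
Source K at 13.0: take all 19 m ; 11 still needed.
Source 4 (16.0): take the remaining 11 ; done.
Source 24, Source H: unused.
Cost = 20×4.0 + 19×13.0 + 11×16.0 = 503.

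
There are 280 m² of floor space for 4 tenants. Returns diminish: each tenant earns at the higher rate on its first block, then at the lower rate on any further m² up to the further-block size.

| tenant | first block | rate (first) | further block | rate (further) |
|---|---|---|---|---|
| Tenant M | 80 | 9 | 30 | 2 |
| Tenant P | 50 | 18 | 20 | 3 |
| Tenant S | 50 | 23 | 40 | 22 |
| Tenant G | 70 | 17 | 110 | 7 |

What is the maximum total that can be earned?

Order all 8 blocks by rate: Tenant S/tier1 23 > Tenant S/tier2 22 > Tenant P/tier1 18 > Tenant G/tier1 17 > Tenant M/tier1 9 > Tenant G/tier2 7 > Tenant P/tier2 3 > Tenant M/tier2 2.
Tenant S tier1 at 23: fill all 50 — 230 left.
Fill Tenant S tier2 block (40 at 22) — 190 left.
Tenant P tier1 at 18: fill all 50 — 140 left.
Tenant G/tier1 (17): +70 — 70 left.
Tenant M tier1 at 9: only 70 left, fill 70.
Total = 23×50 + 22×40 + 18×50 + 17×70 + 9×70 = 4750.

4750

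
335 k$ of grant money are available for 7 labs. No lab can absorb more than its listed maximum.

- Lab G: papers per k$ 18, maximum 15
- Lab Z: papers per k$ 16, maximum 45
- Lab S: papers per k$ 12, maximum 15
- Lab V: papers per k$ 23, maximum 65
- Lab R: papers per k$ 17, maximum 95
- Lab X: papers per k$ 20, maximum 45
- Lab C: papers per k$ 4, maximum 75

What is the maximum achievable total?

5400

Highest papers per k$ first: Lab V 23 > Lab X 20 > Lab G 18 > Lab R 17 > Lab Z 16 > Lab S 12 > Lab C 4.
Lab V takes 65 to reach its cap of 65 ; 270 left.
Lab X takes 45 to reach its cap of 45 ; 225 left.
Lab G: +15 to 15 (cap) ; 210 left.
Lab R takes 95 to reach its cap of 95 ; 115 left.
Lab Z takes 45 to reach its cap of 45 ; 70 left.
Lab S: +15 to 15 (cap) ; 55 left.
Lab C has room for 75 but only 55 remain, so it gets 55.
Total = 18×15 + 16×45 + 12×15 + 23×65 + 17×95 + 20×45 + 4×55 = 5400.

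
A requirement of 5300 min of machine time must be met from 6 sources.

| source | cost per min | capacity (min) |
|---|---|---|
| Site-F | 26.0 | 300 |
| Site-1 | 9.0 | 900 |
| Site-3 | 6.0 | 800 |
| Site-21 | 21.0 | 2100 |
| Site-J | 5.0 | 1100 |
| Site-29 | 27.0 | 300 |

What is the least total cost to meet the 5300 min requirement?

73000

Use sources in increasing cost order.
Take 1100 from Site-J at 5.0 — need 4200 more.
Site-3 (6.0): use full 800 — 3400 min to go.
Site-1 (9.0): use full 900 — 2500 min to go.
Site-21 at 21.0: take all 2100 min — 400 still needed.
Take 300 from Site-F at 26.0 — need 100 more.
Site-29 (27.0): take the remaining 100 — done.
Cost = 1100×5.0 + 800×6.0 + 900×9.0 + 2100×21.0 + 300×26.0 + 100×27.0 = 73000.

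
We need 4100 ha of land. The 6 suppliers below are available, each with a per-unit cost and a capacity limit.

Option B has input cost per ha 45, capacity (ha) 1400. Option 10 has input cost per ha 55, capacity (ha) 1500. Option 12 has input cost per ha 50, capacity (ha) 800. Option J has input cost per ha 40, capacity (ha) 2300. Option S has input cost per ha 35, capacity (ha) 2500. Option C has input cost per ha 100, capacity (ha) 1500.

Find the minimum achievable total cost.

151500

Fill from the cheapest supplier first.
Option S (35): use full 2500 ; 1600 ha to go.
Option J at 40: take 1600 of its 2300 ; requirement met.
Option B, Option 12, Option 10, Option C: unused.
Cost = 2500×35 + 1600×40 = 151500.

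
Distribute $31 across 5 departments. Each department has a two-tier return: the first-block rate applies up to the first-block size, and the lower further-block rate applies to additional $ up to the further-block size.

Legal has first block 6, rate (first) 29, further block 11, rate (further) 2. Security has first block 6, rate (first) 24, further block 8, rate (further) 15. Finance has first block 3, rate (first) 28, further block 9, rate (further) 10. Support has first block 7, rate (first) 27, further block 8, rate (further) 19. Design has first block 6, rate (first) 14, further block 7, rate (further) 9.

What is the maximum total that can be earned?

758

Order all 10 blocks by rate: Legal/first 29 > Finance/first 28 > Support/first 27 > Security/first 24 > Support/second 19 > Security/second 15 > Design/first 14 > Finance/second 10 > Design/second 9 > Legal/second 2.
Fill Legal first block (6 at 29) → 25 left.
Finance/first (28): +3 → 22 left.
Support first at 27: fill all 7 → 15 left.
Security/first (24): +6 → 9 left.
Fill Support second block (8 at 19) → 1 left.
Security/second: +1 of 8 at 15; pool empty.
Total = 29×6 + 28×3 + 27×7 + 24×6 + 19×8 + 15×1 = 758.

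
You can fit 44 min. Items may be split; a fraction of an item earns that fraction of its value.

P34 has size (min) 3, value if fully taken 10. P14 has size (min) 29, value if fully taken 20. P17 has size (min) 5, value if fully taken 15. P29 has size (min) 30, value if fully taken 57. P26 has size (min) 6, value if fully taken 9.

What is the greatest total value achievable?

91

Sort by value density: P34 10/3≈3.33, P17 15/5≈3, P29 57/30≈1.9, P26 9/6≈1.5, P14 20/29≈0.69.
P34: take in full, 3 min for value 10 — 41 left.
Take all of P17 (5 min, value 15) — 36 min left.
All 30 min of P29 fit (value 57) — 6 remain.
P26: take in full, 6 min for value 9 — 0 left.
Total value = 91.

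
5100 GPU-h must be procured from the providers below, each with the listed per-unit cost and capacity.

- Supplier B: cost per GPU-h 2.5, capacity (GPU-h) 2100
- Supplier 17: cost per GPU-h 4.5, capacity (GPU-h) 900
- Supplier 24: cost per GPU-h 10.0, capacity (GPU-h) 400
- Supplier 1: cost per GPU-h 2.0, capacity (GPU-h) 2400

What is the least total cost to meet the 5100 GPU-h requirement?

12750

Cheapest first:
Supplier 1 at 2.0: take all 2400 GPU-h — 2700 still needed.
Take 2100 from Supplier B at 2.5 — need 600 more.
Supplier 17 at 4.5: take 600 of its 900 — requirement met.
Supplier 24: unused.
Cost = 2400×2.0 + 2100×2.5 + 600×4.5 = 12750.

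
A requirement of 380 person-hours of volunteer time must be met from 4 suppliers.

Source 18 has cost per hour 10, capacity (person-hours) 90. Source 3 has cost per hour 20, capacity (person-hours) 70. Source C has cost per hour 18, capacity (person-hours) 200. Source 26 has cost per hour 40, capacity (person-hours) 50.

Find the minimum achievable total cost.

Use suppliers in increasing cost order.
Source 18 at 10: take all 90 person-hours → 290 still needed.
Source C at 18: take all 200 person-hours → 90 still needed.
Source 3 at 20: take all 70 person-hours → 20 still needed.
Source 26 at 40: take 20 of its 50 → requirement met.
Cost = 90×10 + 200×18 + 70×20 + 20×40 = 6700.

6700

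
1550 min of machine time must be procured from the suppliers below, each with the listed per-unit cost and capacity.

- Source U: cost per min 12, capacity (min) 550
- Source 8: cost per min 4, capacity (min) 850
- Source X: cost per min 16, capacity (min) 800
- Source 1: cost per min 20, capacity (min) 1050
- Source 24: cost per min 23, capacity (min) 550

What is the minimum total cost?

12400

Fill from the cheapest supplier first.
Take 850 from Source 8 at 4 — need 700 more.
Source U (12): use full 550 — 150 min to go.
Source X at 16: take 150 of its 800 — requirement met.
Source 1, Source 24: unused.
Cost = 850×4 + 550×12 + 150×16 = 12400.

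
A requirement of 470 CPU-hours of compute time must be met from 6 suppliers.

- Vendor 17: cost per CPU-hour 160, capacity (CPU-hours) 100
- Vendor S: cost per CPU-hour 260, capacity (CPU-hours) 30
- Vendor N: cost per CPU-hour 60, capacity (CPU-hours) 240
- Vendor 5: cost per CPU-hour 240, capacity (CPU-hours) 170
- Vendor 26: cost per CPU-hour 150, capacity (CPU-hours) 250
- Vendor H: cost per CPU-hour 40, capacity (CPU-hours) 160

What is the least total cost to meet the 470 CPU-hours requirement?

31300

Fill from the cheapest supplier first.
Take 160 from Vendor H at 40 — need 310 more.
Vendor N at 60: take all 240 CPU-hours — 70 still needed.
Vendor 26 at 150: take 70 of its 250 — requirement met.
Vendor 17, Vendor 5, Vendor S: unused.
Cost = 160×40 + 240×60 + 70×150 = 31300.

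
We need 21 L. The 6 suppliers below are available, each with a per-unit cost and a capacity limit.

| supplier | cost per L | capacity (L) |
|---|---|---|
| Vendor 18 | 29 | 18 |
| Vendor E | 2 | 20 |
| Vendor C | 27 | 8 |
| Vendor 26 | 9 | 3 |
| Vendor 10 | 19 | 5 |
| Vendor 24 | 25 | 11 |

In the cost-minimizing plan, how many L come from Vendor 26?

1

Use suppliers in increasing cost order.
Vendor E (2): use full 20 → 1 L to go.
Take 1 from Vendor 26 at 9 to finish.
Vendor 10, Vendor 24, Vendor C, Vendor 18: unused.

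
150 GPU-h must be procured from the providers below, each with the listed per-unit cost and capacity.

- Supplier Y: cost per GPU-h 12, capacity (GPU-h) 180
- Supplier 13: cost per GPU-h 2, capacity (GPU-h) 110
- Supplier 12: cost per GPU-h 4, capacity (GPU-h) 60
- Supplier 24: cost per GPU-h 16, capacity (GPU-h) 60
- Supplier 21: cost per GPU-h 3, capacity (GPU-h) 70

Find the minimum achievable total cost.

340

Cheapest first:
Supplier 13 (2): use full 110 ; 40 GPU-h to go.
Take 40 from Supplier 21 at 3 to finish.
Supplier 12, Supplier Y, Supplier 24: unused.
Cost = 110×2 + 40×3 = 340.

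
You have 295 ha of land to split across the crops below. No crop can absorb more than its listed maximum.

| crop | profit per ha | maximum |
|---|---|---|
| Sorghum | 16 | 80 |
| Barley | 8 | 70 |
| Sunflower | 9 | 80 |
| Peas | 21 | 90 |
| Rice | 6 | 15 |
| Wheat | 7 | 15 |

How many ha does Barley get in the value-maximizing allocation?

Highest profit per ha first: Peas 21 > Sorghum 16 > Sunflower 9 > Barley 8 > Wheat 7 > Rice 6.
Give Peas 90 to hit its cap of 90 → 205 left.
Sorghum: +80 to 80 (cap) → 125 left.
Sunflower takes 80 to reach its cap of 80 → 45 left.
Barley has room for 70 but only 45 remain, so it gets 45.

45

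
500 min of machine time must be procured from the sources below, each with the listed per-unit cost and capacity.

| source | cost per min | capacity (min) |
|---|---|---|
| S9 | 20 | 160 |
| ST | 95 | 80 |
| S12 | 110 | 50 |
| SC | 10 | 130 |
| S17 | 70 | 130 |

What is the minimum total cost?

Cheapest first:
SC (10): use full 130 → 370 min to go.
S9 at 20: take all 160 min → 210 still needed.
Take 130 from S17 at 70 → need 80 more.
ST at 95: take all 80 min → 0 still needed.
S12: unused.
Cost = 130×10 + 160×20 + 130×70 + 80×95 = 21200.

21200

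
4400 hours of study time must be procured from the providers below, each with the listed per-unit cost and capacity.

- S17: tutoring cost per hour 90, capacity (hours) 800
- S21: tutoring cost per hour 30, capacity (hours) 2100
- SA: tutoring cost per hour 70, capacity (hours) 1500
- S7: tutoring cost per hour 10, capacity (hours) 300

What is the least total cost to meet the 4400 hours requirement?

Fill from the cheapest provider first.
S7 at 10: take all 300 hours → 4100 still needed.
S21 at 30: take all 2100 hours → 2000 still needed.
Take 1500 from SA at 70 → need 500 more.
S17 (90): take the remaining 500 → done.
Cost = 300×10 + 2100×30 + 1500×70 + 500×90 = 216000.

216000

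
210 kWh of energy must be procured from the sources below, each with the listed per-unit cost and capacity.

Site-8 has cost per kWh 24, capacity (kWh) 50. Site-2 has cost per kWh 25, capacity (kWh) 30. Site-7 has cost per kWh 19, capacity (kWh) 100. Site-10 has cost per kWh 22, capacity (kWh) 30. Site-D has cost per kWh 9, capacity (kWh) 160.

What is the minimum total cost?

Fill from the cheapest source first.
Site-D at 9: take all 160 kWh ; 50 still needed.
Site-7 (19): take the remaining 50 ; done.
Site-10, Site-8, Site-2: unused.
Cost = 160×9 + 50×19 = 2390.

2390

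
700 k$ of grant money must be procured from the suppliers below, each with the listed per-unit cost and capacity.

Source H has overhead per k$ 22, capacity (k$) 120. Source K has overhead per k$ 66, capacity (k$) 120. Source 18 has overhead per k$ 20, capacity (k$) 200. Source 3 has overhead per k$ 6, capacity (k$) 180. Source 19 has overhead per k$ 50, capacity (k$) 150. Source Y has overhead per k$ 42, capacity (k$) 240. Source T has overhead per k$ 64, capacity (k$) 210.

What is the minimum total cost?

16120

Use suppliers in increasing cost order.
Source 3 at 6: take all 180 k$ → 520 still needed.
Take 200 from Source 18 at 20 → need 320 more.
Source H at 22: take all 120 k$ → 200 still needed.
Source Y at 42: take 200 of its 240 → requirement met.
Source 19, Source T, Source K: unused.
Cost = 180×6 + 200×20 + 120×22 + 200×42 = 16120.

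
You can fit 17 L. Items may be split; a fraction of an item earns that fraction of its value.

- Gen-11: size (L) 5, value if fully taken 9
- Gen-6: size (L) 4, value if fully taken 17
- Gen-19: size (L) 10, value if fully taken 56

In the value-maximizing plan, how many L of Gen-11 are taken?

3

Sort by value density: Gen-19 56/10≈5.6, Gen-6 17/4≈4.25, Gen-11 9/5≈1.8.
Take all of Gen-19 (10 L, value 56) → 7 L left.
Take all of Gen-6 (4 L, value 17) → 3 L left.
Only 3 L remain; take 3/5 of Gen-11 for value 9×3/5 = 5.4.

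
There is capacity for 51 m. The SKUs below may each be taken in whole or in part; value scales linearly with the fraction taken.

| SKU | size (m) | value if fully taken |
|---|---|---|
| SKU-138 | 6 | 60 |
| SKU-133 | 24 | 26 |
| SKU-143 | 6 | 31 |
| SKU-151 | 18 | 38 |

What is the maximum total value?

151.75

Rank by value-to-size ratio: SKU-138 60/6≈10, SKU-143 31/6≈5.17, SKU-151 38/18≈2.11, SKU-133 26/24≈1.08.
Take all of SKU-138 (6 m, value 60) — 45 m left.
Take all of SKU-143 (6 m, value 31) — 39 m left.
Take all of SKU-151 (18 m, value 38) — 21 m left.
Fill the last 21 m with part of SKU-133: 21/24 of it earns 22.75.
Total value = 151.75.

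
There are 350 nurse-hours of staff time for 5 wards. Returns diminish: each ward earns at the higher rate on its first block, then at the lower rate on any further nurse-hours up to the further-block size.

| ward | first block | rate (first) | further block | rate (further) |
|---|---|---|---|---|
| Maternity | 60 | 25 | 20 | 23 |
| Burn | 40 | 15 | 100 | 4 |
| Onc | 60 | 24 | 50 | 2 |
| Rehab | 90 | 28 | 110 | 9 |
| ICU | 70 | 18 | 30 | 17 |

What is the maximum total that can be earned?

7990

Rank every tier by rate: Rehab/T1 28 > Maternity/T1 25 > Onc/T1 24 > Maternity/T2 23 > ICU/T1 18 > ICU/T2 17 > Burn/T1 15 > Rehab/T2 9 > Burn/T2 4 > Onc/T2 2.
Fill Rehab T1 block (90 at 28) → 260 left.
Fill Maternity T1 block (60 at 25) → 200 left.
Onc T1 at 24: fill all 60 → 140 left.
Fill Maternity T2 block (20 at 23) → 120 left.
ICU/T1 (18): +70 → 50 left.
ICU T2 at 17: fill all 30 → 20 left.
20 remain; put them into Burn T1 at 15.
Total = 28×90 + 25×60 + 24×60 + 23×20 + 18×70 + 17×30 + 15×20 = 7990.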